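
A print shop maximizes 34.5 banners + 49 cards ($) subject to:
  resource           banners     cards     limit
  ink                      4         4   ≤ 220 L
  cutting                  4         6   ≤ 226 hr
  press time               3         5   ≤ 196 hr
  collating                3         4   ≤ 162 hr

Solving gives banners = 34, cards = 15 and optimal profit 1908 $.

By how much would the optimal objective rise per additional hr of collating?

5.5

Binding: cutting and collating. Non-binding: ink (24 unused), press time (19 unused).
Since ink, press time are not tight, their duals are 0.
From A_Bᵀ y = c: 4·y_cutting + 3·y_collating = 34.5; 6·y_cutting + 4·y_collating = 49.
This yields shadow prices y_cutting = 4.5, y_collating = 5.5.
Shadow price of collating = 5.5.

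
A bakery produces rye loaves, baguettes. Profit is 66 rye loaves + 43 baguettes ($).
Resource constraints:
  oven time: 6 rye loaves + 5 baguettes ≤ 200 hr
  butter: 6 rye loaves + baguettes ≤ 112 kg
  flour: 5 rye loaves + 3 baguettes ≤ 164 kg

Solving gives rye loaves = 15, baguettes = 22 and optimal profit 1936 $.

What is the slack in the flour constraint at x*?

flour used = 5·15 + 3·22 = 141; slack = 164 − 141 = 23.

23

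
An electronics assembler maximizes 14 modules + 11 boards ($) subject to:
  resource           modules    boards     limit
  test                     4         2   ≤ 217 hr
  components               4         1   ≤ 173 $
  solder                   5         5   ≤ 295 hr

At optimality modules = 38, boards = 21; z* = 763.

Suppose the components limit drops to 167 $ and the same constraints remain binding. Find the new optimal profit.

757

At the optimum: test uses 194 of 217 (slack = 23); components uses 173 of 173 (binding); solder uses 295 of 295 (binding).
Since test is not tight, its dual is 0.
From A_Bᵀ y = c: 4·y_components + 5·y_solder = 14; 1·y_components + 5·y_solder = 11.
→ y_components = 1 and y_solder = 2.
Δz = y_components·Δb = 1 × (-6) = -6, so new z* = 763 − 6 = 757.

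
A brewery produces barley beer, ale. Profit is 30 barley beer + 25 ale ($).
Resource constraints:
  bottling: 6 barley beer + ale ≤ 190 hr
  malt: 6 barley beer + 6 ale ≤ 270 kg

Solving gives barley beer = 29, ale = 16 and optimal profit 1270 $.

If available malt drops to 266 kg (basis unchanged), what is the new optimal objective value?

At the optimum: bottling uses 190 of 190 (binding); malt uses 270 of 270 (binding).
Dual feasibility on the basic columns requires 6·y_bottling + 6·y_malt = 30, 1·y_bottling + 6·y_malt = 25.
Solving: y_bottling = 1, y_malt = 4.
Δz = y_malt·Δb = 4 × (-4) = -16, so new z* = 1270 − 16 = 1254.

1254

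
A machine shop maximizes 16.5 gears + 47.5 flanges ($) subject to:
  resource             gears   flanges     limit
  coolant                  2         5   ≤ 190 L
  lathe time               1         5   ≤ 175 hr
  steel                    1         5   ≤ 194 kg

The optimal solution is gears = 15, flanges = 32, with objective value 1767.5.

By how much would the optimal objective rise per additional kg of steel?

Binding: coolant and lathe time. Non-binding: steel (19 unused).
Slack constraints have shadow price 0 (complementary slackness).
The binding rows give the dual system: 2·y_coolant + 1·y_lathe time = 16.5 and 5·y_coolant + 5·y_lathe time = 47.5.
Solving: y_coolant = 7, y_lathe time = 2.5.
Shadow price of steel = 0.

0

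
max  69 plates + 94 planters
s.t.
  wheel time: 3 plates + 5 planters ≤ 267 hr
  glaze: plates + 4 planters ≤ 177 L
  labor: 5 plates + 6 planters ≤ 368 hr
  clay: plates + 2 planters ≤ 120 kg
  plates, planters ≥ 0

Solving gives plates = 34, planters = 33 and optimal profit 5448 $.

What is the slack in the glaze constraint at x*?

11

glaze used = 1·34 + 4·33 = 166; slack = 177 − 166 = 11.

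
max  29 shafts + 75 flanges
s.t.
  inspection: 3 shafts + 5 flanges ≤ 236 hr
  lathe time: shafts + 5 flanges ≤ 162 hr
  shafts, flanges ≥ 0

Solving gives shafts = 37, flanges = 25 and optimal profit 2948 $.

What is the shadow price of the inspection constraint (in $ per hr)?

7

At the optimum: inspection uses 236 of 236 (binding); lathe time uses 162 of 162 (binding).
The binding rows give the dual system: 3·y_inspection + 1·y_lathe time = 29 and 5·y_inspection + 5·y_lathe time = 75.
→ y_inspection = 7 and y_lathe time = 8.
Shadow price of inspection = 7.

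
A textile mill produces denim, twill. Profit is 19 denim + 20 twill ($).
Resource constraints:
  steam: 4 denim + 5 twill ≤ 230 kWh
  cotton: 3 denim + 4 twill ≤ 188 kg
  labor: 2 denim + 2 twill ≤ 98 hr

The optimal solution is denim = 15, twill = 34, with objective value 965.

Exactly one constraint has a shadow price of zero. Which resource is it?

steam: 230/230 (binding)
cotton: 181/188 (slack 7)
labor: 98/98 (binding)
By complementary slackness, a constraint with positive slack has shadow price 0 → cotton.

cotton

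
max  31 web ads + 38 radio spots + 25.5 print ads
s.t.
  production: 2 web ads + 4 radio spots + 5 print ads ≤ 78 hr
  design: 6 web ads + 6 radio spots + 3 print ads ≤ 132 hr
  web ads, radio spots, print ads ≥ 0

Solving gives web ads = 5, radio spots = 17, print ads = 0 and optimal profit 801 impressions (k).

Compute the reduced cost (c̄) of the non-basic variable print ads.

-4

Check each constraint at x*: production 78/78 (tight); design 132/132 (tight).
From A_Bᵀ y = c: 2·y_production + 6·y_design = 31; 4·y_production + 6·y_design = 38.
→ y_production = 3.5 and y_design = 4.
Reduced cost of print ads: c₃ − yᵀa₃ = 25.5 − (3.5·5 + 4·3) = 25.5 − 29.5 = -4.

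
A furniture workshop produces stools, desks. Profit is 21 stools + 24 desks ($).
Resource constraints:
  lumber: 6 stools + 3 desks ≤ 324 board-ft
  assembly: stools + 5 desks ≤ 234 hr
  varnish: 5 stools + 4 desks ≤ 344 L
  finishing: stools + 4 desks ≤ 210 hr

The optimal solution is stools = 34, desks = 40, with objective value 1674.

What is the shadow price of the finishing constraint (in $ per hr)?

At the optimum: lumber uses 324 of 324 (binding); assembly uses 234 of 234 (binding); varnish uses 330 of 344 (slack = 14); finishing uses 194 of 210 (slack = 16).
By complementary slackness, y = 0 for the non-binding constraints.
From A_Bᵀ y = c: 6·y_lumber + 1·y_assembly = 21; 3·y_lumber + 5·y_assembly = 24.
This yields shadow prices y_lumber = 3, y_assembly = 3.
Shadow price of finishing = 0.

0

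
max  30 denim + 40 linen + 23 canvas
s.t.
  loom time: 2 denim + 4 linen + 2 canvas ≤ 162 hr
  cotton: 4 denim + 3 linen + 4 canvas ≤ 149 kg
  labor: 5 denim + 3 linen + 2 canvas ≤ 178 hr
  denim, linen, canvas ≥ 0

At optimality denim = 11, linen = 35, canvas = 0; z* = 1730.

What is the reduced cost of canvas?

-7

At the optimum: loom time uses 162 of 162 (binding); cotton uses 149 of 149 (binding); labor uses 160 of 178 (slack = 18).
Since labor is not tight, its dual is 0.
From A_Bᵀ y = c: 2·y_loom time + 4·y_cotton = 30; 4·y_loom time + 3·y_cotton = 40.
This yields shadow prices y_loom time = 7, y_cotton = 4.
Reduced cost of canvas: c₃ − yᵀa₃ = 23 − (7·2 + 4·4) = 23 − 30 = -7.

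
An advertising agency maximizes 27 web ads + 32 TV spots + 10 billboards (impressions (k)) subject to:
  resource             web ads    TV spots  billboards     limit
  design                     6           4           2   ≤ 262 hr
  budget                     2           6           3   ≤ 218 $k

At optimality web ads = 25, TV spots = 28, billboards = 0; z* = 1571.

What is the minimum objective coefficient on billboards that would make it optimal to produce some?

Both design and budget are binding at x*.
The binding rows give the dual system: 6·y_design + 2·y_budget = 27 and 4·y_design + 6·y_budget = 32.
This yields shadow prices y_design = 3.5, y_budget = 3.
billboards enters the basis when its profit ≥ yᵀa₃ = 3.5·2 + 3·3 = 16.

16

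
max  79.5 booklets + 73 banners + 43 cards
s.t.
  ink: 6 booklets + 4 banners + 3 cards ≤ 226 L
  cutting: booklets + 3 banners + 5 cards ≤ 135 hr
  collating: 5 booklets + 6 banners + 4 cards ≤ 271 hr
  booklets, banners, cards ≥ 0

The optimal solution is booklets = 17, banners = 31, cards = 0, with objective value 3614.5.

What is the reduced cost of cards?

-8

Binding: ink and collating. Non-binding: cutting (25 unused).
Since cutting is not tight, its dual is 0.
Dual feasibility on the basic columns requires 6·y_ink + 5·y_collating = 79.5, 4·y_ink + 6·y_collating = 73.
Solving: y_ink = 7, y_collating = 7.5.
Reduced cost of cards: c₃ − yᵀa₃ = 43 − (7·3 + 7.5·4) = 43 − 51 = -8.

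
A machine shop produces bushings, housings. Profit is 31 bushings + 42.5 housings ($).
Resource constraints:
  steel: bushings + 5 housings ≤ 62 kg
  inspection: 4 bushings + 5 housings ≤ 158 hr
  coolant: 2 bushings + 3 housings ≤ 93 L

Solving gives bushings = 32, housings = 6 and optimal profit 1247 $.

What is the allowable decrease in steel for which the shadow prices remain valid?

22.5

Binding constraints: steel, inspection. The basis is B = [[1,5],[4,5]] with det -15.
Per unit decrease in steel, x* moves by d = (0.3333, -0.2667).
The basis stays optimal until housings reaches 0; allowable decrease = 22.5 kg.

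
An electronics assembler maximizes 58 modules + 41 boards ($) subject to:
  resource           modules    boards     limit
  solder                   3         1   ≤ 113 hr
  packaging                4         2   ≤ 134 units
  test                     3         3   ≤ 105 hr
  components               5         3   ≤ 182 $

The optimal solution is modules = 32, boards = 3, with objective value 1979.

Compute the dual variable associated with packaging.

8.5

At the optimum: solder uses 99 of 113 (slack = 14); packaging uses 134 of 134 (binding); test uses 105 of 105 (binding); components uses 169 of 182 (slack = 13).
By complementary slackness, y = 0 for the non-binding constraints.
From A_Bᵀ y = c: 4·y_packaging + 3·y_test = 58; 2·y_packaging + 3·y_test = 41.
This yields shadow prices y_packaging = 8.5, y_test = 8.
Shadow price of packaging = 8.5.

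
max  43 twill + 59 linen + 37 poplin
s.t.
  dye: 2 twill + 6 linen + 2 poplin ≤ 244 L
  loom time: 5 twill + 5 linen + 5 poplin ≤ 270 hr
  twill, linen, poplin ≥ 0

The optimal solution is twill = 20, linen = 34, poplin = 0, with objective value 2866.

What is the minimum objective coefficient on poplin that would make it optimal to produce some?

43

At the optimum: dye uses 244 of 244 (binding); loom time uses 270 of 270 (binding).
Dual feasibility on the basic columns requires 2·y_dye + 5·y_loom time = 43, 6·y_dye + 5·y_loom time = 59.
This yields shadow prices y_dye = 4, y_loom time = 7.
poplin enters the basis when its profit ≥ yᵀa₃ = 4·2 + 7·5 = 43.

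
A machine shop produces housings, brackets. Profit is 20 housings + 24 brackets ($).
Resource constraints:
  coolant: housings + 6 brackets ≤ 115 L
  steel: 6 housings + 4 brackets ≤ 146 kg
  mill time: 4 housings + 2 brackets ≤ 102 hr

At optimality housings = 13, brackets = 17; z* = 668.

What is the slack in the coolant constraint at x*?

0

coolant used = 1·13 + 6·17 = 115; slack = 115 − 115 = 0.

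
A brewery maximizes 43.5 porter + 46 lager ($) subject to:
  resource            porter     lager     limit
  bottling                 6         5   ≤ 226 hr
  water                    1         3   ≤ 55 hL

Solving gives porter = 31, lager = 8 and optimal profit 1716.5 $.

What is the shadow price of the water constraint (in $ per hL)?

Check each constraint at x*: bottling 226/226 (tight); water 55/55 (tight).
Dual feasibility on the basic columns requires 6·y_bottling + 1·y_water = 43.5, 5·y_bottling + 3·y_water = 46.
Solving: y_bottling = 6.5, y_water = 4.5.
Shadow price of water = 4.5.

4.5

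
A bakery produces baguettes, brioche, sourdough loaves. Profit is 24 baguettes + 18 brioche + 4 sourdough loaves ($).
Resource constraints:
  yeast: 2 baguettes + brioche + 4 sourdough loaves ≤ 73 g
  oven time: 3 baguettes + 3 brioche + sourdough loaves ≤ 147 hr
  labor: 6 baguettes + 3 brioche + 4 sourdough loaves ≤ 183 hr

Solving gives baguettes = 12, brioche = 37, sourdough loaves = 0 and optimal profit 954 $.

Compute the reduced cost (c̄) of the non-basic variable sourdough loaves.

At the optimum: yeast uses 61 of 73 (slack = 12); oven time uses 147 of 147 (binding); labor uses 183 of 183 (binding).
By complementary slackness, y = 0 for the non-binding constraint.
The binding rows give the dual system: 3·y_oven time + 6·y_labor = 24 and 3·y_oven time + 3·y_labor = 18.
This yields shadow prices y_oven time = 4, y_labor = 2.
Reduced cost of sourdough loaves: c₃ − yᵀa₃ = 4 − (4·1 + 2·4) = 4 − 12 = -8.

-8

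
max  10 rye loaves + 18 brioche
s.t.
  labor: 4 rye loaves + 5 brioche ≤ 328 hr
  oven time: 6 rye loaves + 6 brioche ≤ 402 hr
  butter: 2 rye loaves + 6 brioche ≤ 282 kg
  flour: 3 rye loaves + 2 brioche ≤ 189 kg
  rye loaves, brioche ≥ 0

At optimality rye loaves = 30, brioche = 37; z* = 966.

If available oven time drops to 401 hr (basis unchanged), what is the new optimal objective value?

965

Check each constraint at x*: labor 305/328 (slack 23); oven time 402/402 (tight); butter 282/282 (tight); flour 164/189 (slack 25).
Since labor, flour are not tight, their duals are 0.
From A_Bᵀ y = c: 6·y_oven time + 2·y_butter = 10; 6·y_oven time + 6·y_butter = 18.
This yields shadow prices y_oven time = 1, y_butter = 2.
Δz = y_oven time·Δb = 1 × (-1) = -1, so new z* = 966 − 1 = 965.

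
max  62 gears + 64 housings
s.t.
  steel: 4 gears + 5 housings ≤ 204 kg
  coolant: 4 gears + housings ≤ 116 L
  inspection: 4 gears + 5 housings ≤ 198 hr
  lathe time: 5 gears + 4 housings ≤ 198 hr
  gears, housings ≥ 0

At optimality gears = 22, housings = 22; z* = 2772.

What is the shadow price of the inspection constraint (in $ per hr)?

8

Check each constraint at x*: steel 198/204 (slack 6); coolant 110/116 (slack 6); inspection 198/198 (tight); lathe time 198/198 (tight).
Slack constraints have shadow price 0 (complementary slackness).
From A_Bᵀ y = c: 4·y_inspection + 5·y_lathe time = 62; 5·y_inspection + 4·y_lathe time = 64.
Solving: y_inspection = 8, y_lathe time = 6.
Shadow price of inspection = 8.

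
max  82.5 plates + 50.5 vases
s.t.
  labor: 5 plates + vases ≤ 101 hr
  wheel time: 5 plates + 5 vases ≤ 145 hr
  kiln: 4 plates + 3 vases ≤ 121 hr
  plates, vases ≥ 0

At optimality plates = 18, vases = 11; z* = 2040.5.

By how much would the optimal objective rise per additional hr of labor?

Check each constraint at x*: labor 101/101 (tight); wheel time 145/145 (tight); kiln 105/121 (slack 16).
By complementary slackness, y = 0 for the non-binding constraint.
From A_Bᵀ y = c: 5·y_labor + 5·y_wheel time = 82.5; 1·y_labor + 5·y_wheel time = 50.5.
This yields shadow prices y_labor = 8, y_wheel time = 8.5.
Shadow price of labor = 8.

8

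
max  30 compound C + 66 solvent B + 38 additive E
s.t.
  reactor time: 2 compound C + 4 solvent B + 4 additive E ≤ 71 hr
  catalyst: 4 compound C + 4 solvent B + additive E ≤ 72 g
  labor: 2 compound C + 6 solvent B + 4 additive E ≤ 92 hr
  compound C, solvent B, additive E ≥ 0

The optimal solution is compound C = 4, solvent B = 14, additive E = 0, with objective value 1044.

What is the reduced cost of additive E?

Check each constraint at x*: reactor time 64/71 (slack 7); catalyst 72/72 (tight); labor 92/92 (tight).
Since reactor time is not tight, its dual is 0.
Dual feasibility on the basic columns requires 4·y_catalyst + 2·y_labor = 30, 4·y_catalyst + 6·y_labor = 66.
Solving: y_catalyst = 3, y_labor = 9.
Reduced cost of additive E: c₃ − yᵀa₃ = 38 − (3·1 + 9·4) = 38 − 39 = -1.

-1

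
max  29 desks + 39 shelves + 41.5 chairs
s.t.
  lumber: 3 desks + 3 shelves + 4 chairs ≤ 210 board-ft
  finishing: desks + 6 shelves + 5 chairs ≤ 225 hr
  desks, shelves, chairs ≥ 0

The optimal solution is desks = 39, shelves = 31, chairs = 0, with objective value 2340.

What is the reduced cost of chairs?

-4.5

Both lumber and finishing are binding at x*.
Dual feasibility on the basic columns requires 3·y_lumber + 1·y_finishing = 29, 3·y_lumber + 6·y_finishing = 39.
→ y_lumber = 9 and y_finishing = 2.
Reduced cost of chairs: c₃ − yᵀa₃ = 41.5 − (9·4 + 2·5) = 41.5 − 46 = -4.5.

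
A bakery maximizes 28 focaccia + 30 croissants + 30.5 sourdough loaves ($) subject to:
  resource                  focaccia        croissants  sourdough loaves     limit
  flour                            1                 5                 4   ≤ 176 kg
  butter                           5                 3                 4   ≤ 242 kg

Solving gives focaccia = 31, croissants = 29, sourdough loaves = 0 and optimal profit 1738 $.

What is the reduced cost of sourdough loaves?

At the optimum: flour uses 176 of 176 (binding); butter uses 242 of 242 (binding).
From A_Bᵀ y = c: 1·y_flour + 5·y_butter = 28; 5·y_flour + 3·y_butter = 30.
Solving: y_flour = 3, y_butter = 5.
Reduced cost of sourdough loaves: c₃ − yᵀa₃ = 30.5 − (3·4 + 5·4) = 30.5 − 32 = -1.5.

-1.5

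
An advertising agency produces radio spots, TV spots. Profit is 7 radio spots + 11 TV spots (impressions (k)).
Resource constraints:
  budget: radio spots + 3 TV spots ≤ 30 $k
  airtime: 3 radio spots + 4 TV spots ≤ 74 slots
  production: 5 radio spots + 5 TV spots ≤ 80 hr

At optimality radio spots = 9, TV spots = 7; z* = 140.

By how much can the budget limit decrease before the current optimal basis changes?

14

Binding constraints: budget, production. The basis is B = [[1,3],[5,5]] with det -10.
Per unit decrease in budget, x* moves by d = (0.5, -0.5).
The basis stays optimal until TV spots reaches 0; allowable decrease = 14 $k.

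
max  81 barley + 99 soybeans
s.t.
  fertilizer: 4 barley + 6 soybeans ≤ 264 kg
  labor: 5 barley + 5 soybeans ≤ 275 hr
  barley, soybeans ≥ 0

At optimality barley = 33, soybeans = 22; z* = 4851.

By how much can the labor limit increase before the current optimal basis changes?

Binding constraints: fertilizer, labor. The basis is B = [[4,6],[5,5]] with det -10.
Per unit increase in labor, x* moves by d = (0.6, -0.4).
The basis stays optimal until soybeans reaches 0; allowable increase = 55 hr.

55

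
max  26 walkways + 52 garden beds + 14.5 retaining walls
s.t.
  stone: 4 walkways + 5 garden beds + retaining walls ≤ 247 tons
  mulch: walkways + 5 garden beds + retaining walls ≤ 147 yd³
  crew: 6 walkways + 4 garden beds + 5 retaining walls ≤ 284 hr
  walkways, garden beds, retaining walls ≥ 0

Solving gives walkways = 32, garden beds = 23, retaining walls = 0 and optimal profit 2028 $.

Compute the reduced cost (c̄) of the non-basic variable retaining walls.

Binding: mulch and crew. Non-binding: stone (4 unused).
Slack constraints have shadow price 0 (complementary slackness).
The binding rows give the dual system: 1·y_mulch + 6·y_crew = 26 and 5·y_mulch + 4·y_crew = 52.
Solving: y_mulch = 8, y_crew = 3.
Reduced cost of retaining walls: c₃ − yᵀa₃ = 14.5 − (8·1 + 3·5) = 14.5 − 23 = -8.5.

-8.5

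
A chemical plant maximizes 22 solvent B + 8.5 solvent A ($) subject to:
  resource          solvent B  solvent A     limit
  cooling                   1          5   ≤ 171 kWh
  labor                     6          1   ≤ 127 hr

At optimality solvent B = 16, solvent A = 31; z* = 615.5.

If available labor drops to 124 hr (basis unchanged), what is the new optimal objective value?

At the optimum: cooling uses 171 of 171 (binding); labor uses 127 of 127 (binding).
The binding rows give the dual system: 1·y_cooling + 6·y_labor = 22 and 5·y_cooling + 1·y_labor = 8.5.
→ y_cooling = 1 and y_labor = 3.5.
Δz = y_labor·Δb = 3.5 × (-3) = -10.5, so new z* = 615.5 − 10.5 = 605.

605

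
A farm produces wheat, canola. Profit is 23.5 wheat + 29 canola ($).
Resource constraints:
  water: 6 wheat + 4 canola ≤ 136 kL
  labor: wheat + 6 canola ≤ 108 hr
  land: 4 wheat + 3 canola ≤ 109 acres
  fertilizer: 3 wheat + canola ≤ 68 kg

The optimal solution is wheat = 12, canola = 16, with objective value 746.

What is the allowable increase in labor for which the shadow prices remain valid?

Binding constraints: water, labor. The basis is B = [[6,4],[1,6]] with det 32.
Per unit increase in labor, x* moves by d = (-0.125, 0.1875).
The basis stays optimal until wheat reaches 0; allowable increase = 96 hr.

96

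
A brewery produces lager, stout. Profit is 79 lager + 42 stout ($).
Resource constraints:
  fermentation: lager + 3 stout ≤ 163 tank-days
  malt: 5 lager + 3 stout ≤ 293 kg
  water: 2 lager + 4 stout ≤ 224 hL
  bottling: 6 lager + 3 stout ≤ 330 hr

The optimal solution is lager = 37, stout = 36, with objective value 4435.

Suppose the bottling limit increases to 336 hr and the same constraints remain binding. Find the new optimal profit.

Binding: malt and bottling. Non-binding: fermentation (18 unused), water (6 unused).
Slack constraints have shadow price 0 (complementary slackness).
Dual feasibility on the basic columns requires 5·y_malt + 6·y_bottling = 79, 3·y_malt + 3·y_bottling = 42.
This yields shadow prices y_malt = 5, y_bottling = 9.
Δz = y_bottling·Δb = 9 × (6) = 54, so new z* = 4435 + 54 = 4489.

4489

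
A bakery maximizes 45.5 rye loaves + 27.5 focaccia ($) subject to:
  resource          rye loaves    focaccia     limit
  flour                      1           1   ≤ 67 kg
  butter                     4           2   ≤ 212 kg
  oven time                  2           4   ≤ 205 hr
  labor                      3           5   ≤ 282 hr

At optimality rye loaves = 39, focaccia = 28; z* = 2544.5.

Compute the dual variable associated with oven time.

Check each constraint at x*: flour 67/67 (tight); butter 212/212 (tight); oven time 190/205 (slack 15); labor 257/282 (slack 25).
By complementary slackness, y = 0 for the non-binding constraints.
The binding rows give the dual system: 1·y_flour + 4·y_butter = 45.5 and 1·y_flour + 2·y_butter = 27.5.
Solving: y_flour = 9.5, y_butter = 9.
Shadow price of oven time = 0.

0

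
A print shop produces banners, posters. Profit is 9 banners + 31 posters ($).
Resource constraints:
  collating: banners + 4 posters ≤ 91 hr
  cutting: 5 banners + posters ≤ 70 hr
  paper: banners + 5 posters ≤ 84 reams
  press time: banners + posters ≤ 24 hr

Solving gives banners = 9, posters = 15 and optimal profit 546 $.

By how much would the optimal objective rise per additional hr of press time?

Check each constraint at x*: collating 69/91 (slack 22); cutting 60/70 (slack 10); paper 84/84 (tight); press time 24/24 (tight).
Slack constraints have shadow price 0 (complementary slackness).
The binding rows give the dual system: 1·y_paper + 1·y_press time = 9 and 5·y_paper + 1·y_press time = 31.
→ y_paper = 5.5 and y_press time = 3.5.
Shadow price of press time = 3.5.

3.5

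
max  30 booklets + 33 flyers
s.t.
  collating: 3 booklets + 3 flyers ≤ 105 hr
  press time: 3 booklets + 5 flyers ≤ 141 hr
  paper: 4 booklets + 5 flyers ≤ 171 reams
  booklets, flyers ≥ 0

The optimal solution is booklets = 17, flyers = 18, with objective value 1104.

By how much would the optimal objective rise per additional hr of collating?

8.5

Check each constraint at x*: collating 105/105 (tight); press time 141/141 (tight); paper 158/171 (slack 13).
By complementary slackness, y = 0 for the non-binding constraint.
The binding rows give the dual system: 3·y_collating + 3·y_press time = 30 and 3·y_collating + 5·y_press time = 33.
This yields shadow prices y_collating = 8.5, y_press time = 1.5.
Shadow price of collating = 8.5.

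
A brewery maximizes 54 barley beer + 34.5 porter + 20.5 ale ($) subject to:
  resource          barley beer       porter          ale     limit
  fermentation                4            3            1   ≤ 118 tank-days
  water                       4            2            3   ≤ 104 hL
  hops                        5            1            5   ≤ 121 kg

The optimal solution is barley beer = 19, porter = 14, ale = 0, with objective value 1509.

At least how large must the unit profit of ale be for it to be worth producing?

Binding: fermentation and water. Non-binding: hops (12 unused).
By complementary slackness, y = 0 for the non-binding constraint.
From A_Bᵀ y = c: 4·y_fermentation + 4·y_water = 54; 3·y_fermentation + 2·y_water = 34.5.
This yields shadow prices y_fermentation = 7.5, y_water = 6.
ale enters the basis when its profit ≥ yᵀa₃ = 7.5·1 + 6·3 = 25.5.

25.5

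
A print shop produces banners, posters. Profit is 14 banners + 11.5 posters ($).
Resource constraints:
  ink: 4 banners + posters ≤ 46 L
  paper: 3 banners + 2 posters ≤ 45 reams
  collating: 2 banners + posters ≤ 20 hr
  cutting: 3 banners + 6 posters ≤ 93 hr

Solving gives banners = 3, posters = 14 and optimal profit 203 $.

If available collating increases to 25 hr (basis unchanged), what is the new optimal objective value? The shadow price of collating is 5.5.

230.5

Δb = 5, so new z* = 203 + (5.5)·(5) = 203 + 27.5 = 230.5.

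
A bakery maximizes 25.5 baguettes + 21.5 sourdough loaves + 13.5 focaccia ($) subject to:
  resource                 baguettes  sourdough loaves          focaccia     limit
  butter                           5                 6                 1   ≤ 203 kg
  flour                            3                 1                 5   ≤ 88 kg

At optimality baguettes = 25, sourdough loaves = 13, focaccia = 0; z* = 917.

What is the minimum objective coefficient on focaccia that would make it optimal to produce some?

At the optimum: butter uses 203 of 203 (binding); flour uses 88 of 88 (binding).
The binding rows give the dual system: 5·y_butter + 3·y_flour = 25.5 and 6·y_butter + 1·y_flour = 21.5.
→ y_butter = 3 and y_flour = 3.5.
focaccia enters the basis when its profit ≥ yᵀa₃ = 3·1 + 3.5·5 = 20.5.

20.5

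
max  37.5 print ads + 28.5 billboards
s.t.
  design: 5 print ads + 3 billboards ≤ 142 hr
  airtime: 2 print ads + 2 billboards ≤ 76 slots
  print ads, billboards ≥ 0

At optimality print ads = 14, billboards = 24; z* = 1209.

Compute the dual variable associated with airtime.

Both design and airtime are binding at x*.
The binding rows give the dual system: 5·y_design + 2·y_airtime = 37.5 and 3·y_design + 2·y_airtime = 28.5.
This yields shadow prices y_design = 4.5, y_airtime = 7.5.
Shadow price of airtime = 7.5.

7.5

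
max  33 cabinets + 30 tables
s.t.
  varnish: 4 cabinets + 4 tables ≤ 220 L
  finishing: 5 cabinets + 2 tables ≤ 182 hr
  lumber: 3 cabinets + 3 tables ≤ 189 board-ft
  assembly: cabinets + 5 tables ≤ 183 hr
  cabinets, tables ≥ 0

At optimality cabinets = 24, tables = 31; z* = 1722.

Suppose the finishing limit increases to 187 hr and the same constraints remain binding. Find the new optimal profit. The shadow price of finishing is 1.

1727

Δb = 5, so new z* = 1722 + (1)·(5) = 1722 + 5 = 1727.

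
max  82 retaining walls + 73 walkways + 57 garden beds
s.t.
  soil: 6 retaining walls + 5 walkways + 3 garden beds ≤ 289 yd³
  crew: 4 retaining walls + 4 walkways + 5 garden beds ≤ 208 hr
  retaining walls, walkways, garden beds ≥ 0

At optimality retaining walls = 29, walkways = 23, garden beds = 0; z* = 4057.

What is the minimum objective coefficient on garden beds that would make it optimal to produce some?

62

Both soil and crew are binding at x*.
The binding rows give the dual system: 6·y_soil + 4·y_crew = 82 and 5·y_soil + 4·y_crew = 73.
Solving: y_soil = 9, y_crew = 7.
garden beds enters the basis when its profit ≥ yᵀa₃ = 9·3 + 7·5 = 62.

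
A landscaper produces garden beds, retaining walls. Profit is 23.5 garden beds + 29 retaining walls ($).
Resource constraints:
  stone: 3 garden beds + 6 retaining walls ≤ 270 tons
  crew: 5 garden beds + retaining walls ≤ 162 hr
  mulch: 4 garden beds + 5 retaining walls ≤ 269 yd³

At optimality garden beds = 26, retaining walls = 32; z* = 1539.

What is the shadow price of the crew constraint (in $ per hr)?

At the optimum: stone uses 270 of 270 (binding); crew uses 162 of 162 (binding); mulch uses 264 of 269 (slack = 5).
By complementary slackness, y = 0 for the non-binding constraint.
From A_Bᵀ y = c: 3·y_stone + 5·y_crew = 23.5; 6·y_stone + 1·y_crew = 29.
Solving: y_stone = 4.5, y_crew = 2.
Shadow price of crew = 2.

2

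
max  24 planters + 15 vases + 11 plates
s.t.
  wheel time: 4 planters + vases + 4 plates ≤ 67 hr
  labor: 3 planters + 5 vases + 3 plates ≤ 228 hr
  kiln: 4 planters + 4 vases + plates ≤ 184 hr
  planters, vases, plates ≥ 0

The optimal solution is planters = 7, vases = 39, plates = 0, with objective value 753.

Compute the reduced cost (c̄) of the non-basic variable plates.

-4

Check each constraint at x*: wheel time 67/67 (tight); labor 216/228 (slack 12); kiln 184/184 (tight).
Slack constraints have shadow price 0 (complementary slackness).
From A_Bᵀ y = c: 4·y_wheel time + 4·y_kiln = 24; 1·y_wheel time + 4·y_kiln = 15.
→ y_wheel time = 3 and y_kiln = 3.
Reduced cost of plates: c₃ − yᵀa₃ = 11 − (3·4 + 3·1) = 11 − 15 = -4.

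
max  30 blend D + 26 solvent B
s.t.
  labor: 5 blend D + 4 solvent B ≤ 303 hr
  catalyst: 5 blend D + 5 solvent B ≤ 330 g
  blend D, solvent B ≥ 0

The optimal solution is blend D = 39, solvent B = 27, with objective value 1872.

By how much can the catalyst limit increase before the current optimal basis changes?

Binding constraints: labor, catalyst. The basis is B = [[5,4],[5,5]] with det 5.
Per unit increase in catalyst, x* moves by d = (-0.8, 1).
The basis stays optimal until blend D reaches 0; allowable increase = 48.75 g.

48.75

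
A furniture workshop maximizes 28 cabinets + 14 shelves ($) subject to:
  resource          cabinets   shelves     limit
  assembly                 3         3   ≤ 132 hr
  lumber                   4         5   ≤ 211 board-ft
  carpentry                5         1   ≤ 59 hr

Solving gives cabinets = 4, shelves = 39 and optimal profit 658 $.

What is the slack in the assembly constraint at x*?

assembly used = 3·4 + 3·39 = 129; slack = 132 − 129 = 3.

3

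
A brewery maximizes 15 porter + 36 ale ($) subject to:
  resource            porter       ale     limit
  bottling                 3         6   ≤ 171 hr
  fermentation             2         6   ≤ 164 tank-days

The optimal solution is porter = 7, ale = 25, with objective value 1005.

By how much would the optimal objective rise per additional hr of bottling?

Check each constraint at x*: bottling 171/171 (tight); fermentation 164/164 (tight).
Dual feasibility on the basic columns requires 3·y_bottling + 2·y_fermentation = 15, 6·y_bottling + 6·y_fermentation = 36.
Solving: y_bottling = 3, y_fermentation = 3.
Shadow price of bottling = 3.

3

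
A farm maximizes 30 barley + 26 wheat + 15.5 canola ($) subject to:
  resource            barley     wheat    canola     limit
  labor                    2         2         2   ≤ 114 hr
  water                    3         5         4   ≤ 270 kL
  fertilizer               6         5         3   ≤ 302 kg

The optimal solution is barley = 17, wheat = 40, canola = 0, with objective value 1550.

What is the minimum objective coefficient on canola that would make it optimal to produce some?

Check each constraint at x*: labor 114/114 (tight); water 251/270 (slack 19); fertilizer 302/302 (tight).
Slack constraints have shadow price 0 (complementary slackness).
From A_Bᵀ y = c: 2·y_labor + 6·y_fertilizer = 30; 2·y_labor + 5·y_fertilizer = 26.
→ y_labor = 3 and y_fertilizer = 4.
canola enters the basis when its profit ≥ yᵀa₃ = 3·2 + 4·3 = 18.

18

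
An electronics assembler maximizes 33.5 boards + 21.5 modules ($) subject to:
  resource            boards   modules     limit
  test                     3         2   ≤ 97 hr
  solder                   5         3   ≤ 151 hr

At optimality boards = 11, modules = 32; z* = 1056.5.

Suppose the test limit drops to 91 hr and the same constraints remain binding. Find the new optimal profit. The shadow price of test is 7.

1014.5

Δb = -6, so new z* = 1056.5 + (7)·(-6) = 1056.5 − 42 = 1014.5.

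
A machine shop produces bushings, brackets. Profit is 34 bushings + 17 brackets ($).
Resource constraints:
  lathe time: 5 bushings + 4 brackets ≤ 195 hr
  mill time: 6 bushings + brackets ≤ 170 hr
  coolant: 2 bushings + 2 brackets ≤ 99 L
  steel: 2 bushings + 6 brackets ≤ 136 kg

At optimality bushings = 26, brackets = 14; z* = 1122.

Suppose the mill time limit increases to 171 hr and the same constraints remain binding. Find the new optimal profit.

At the optimum: lathe time uses 186 of 195 (slack = 9); mill time uses 170 of 170 (binding); coolant uses 80 of 99 (slack = 19); steel uses 136 of 136 (binding).
Since lathe time, coolant are not tight, their duals are 0.
The binding rows give the dual system: 6·y_mill time + 2·y_steel = 34 and 1·y_mill time + 6·y_steel = 17.
→ y_mill time = 5 and y_steel = 2.
Δz = y_mill time·Δb = 5 × (1) = 5, so new z* = 1122 + 5 = 1127.

1127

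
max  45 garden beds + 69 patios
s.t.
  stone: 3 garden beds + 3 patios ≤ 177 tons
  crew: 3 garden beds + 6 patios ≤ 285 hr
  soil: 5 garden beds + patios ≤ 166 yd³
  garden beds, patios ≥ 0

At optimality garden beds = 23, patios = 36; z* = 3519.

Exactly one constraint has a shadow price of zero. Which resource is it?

stone: 177/177 (binding)
crew: 285/285 (binding)
soil: 151/166 (slack 15)
By complementary slackness, a constraint with positive slack has shadow price 0 → soil.

soil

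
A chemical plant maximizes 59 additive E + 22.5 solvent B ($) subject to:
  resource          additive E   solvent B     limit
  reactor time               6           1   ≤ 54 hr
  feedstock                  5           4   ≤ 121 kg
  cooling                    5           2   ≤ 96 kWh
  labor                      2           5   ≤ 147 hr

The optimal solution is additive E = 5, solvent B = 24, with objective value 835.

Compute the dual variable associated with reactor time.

Check each constraint at x*: reactor time 54/54 (tight); feedstock 121/121 (tight); cooling 73/96 (slack 23); labor 130/147 (slack 17).
By complementary slackness, y = 0 for the non-binding constraints.
Dual feasibility on the basic columns requires 6·y_reactor time + 5·y_feedstock = 59, 1·y_reactor time + 4·y_feedstock = 22.5.
Solving: y_reactor time = 6.5, y_feedstock = 4.
Shadow price of reactor time = 6.5.

6.5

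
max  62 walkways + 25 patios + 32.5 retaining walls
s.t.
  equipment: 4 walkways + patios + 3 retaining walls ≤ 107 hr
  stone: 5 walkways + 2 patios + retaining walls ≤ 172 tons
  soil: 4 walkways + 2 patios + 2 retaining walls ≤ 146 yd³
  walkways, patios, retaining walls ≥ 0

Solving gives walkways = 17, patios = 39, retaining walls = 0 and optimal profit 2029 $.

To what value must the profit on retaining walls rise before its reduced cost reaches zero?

37

At the optimum: equipment uses 107 of 107 (binding); stone uses 163 of 172 (slack = 9); soil uses 146 of 146 (binding).
Since stone is not tight, its dual is 0.
Dual feasibility on the basic columns requires 4·y_equipment + 4·y_soil = 62, 1·y_equipment + 2·y_soil = 25.
→ y_equipment = 6 and y_soil = 9.5.
retaining walls enters the basis when its profit ≥ yᵀa₃ = 6·3 + 9.5·2 = 37.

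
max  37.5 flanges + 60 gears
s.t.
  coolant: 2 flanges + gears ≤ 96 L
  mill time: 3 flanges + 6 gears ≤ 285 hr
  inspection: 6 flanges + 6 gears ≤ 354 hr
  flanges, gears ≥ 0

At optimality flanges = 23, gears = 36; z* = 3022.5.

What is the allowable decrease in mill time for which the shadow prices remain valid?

Binding constraints: mill time, inspection. The basis is B = [[3,6],[6,6]] with det -18.
Per unit decrease in mill time, x* moves by d = (0.3333, -0.3333).
The basis stays optimal until coolant becomes binding; allowable decrease = 42 hr.

42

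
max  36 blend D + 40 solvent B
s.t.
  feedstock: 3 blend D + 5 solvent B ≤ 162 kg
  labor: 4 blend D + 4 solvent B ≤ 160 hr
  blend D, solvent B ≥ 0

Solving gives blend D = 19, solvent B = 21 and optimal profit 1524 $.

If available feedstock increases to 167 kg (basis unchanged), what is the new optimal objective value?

1534

Both feedstock and labor are binding at x*.
Dual feasibility on the basic columns requires 3·y_feedstock + 4·y_labor = 36, 5·y_feedstock + 4·y_labor = 40.
→ y_feedstock = 2 and y_labor = 7.5.
Δz = y_feedstock·Δb = 2 × (5) = 10, so new z* = 1524 + 10 = 1534.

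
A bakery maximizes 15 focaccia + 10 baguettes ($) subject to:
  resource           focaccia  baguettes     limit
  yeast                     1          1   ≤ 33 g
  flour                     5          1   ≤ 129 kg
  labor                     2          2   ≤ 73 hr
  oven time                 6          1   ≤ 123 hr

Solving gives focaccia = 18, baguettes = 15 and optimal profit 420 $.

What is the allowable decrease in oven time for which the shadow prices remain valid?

90

Binding constraints: yeast, oven time. The basis is B = [[1,1],[6,1]] with det -5.
Per unit decrease in oven time, x* moves by d = (-0.2, 0.2).
The basis stays optimal until focaccia reaches 0; allowable decrease = 90 hr.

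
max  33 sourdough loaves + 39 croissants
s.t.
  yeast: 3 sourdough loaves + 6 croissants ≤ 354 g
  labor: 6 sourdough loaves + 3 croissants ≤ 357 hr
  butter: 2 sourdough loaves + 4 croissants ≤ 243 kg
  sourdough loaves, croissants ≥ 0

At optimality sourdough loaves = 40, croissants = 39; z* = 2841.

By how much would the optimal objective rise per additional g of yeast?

5

Binding: yeast and labor. Non-binding: butter (7 unused).
By complementary slackness, y = 0 for the non-binding constraint.
The binding rows give the dual system: 3·y_yeast + 6·y_labor = 33 and 6·y_yeast + 3·y_labor = 39.
Solving: y_yeast = 5, y_labor = 3.
Shadow price of yeast = 5.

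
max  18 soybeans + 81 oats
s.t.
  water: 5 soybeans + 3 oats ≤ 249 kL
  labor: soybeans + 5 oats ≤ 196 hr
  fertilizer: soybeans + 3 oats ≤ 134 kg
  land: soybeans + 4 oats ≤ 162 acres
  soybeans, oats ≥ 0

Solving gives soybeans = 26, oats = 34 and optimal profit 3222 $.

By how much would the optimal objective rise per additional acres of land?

9

At the optimum: water uses 232 of 249 (slack = 17); labor uses 196 of 196 (binding); fertilizer uses 128 of 134 (slack = 6); land uses 162 of 162 (binding).
Since water, fertilizer are not tight, their duals are 0.
The binding rows give the dual system: 1·y_labor + 1·y_land = 18 and 5·y_labor + 4·y_land = 81.
→ y_labor = 9 and y_land = 9.
Shadow price of land = 9.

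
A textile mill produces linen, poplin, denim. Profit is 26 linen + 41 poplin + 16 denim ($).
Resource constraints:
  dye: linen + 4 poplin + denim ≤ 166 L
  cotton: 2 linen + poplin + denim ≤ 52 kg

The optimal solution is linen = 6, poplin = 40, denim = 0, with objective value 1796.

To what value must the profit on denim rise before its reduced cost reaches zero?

17

At the optimum: dye uses 166 of 166 (binding); cotton uses 52 of 52 (binding).
From A_Bᵀ y = c: 1·y_dye + 2·y_cotton = 26; 4·y_dye + 1·y_cotton = 41.
→ y_dye = 8 and y_cotton = 9.
denim enters the basis when its profit ≥ yᵀa₃ = 8·1 + 9·1 = 17.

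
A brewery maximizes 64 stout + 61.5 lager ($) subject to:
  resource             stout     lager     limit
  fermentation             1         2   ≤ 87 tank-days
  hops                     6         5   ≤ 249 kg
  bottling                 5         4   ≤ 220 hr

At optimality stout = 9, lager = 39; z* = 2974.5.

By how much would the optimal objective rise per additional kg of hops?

9.5

Binding: fermentation and hops. Non-binding: bottling (19 unused).
By complementary slackness, y = 0 for the non-binding constraint.
The binding rows give the dual system: 1·y_fermentation + 6·y_hops = 64 and 2·y_fermentation + 5·y_hops = 61.5.
Solving: y_fermentation = 7, y_hops = 9.5.
Shadow price of hops = 9.5.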